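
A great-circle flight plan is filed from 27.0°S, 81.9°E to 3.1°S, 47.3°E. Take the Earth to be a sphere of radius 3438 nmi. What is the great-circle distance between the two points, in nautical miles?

2449 nmi

cos σ = sin φ₁ sin φ₂ + cos φ₁ cos φ₂ cos Δλ
      = sin(-27.00°)sin(-3.10°) + cos(-27.00°)cos(-3.10°)cos(-34.60°) = 0.7569
σ = 40.809° → d = Rσ = 3438·0.71224 = 2449 nmi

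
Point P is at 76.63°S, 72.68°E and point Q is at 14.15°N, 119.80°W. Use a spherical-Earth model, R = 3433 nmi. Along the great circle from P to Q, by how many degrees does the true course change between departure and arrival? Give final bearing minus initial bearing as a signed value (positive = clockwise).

Initial bearing θ₁ = atan2(sin Δλ cos φ₂, cos φ₁ sin φ₂ − sin φ₁ cos φ₂ cos Δλ) = 166.38°
Final bearing θ₂ = (initial bearing from the destination back to the start) + 180° = 3.22°
Δθ = θ₂ − θ₁ = -163.2°

-163.2°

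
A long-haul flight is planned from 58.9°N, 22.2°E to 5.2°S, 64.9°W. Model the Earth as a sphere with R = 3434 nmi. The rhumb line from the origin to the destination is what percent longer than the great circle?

Great circle: σ = 1.6224 rad → d_gc = Rσ = 5571.3 nmi
Rhumb: Δφ = -1.1188, Δλ = -1.5202, Δψ = -1.3701, q = Δφ/Δψ = 0.8166 → d_rh = R√(Δφ²+q²Δλ²) = 5738.5 nmi
Excess = (5738.5 − 5571.3) / 5571.3 = 167.2 / 5571.3 = 3.00% ≈ 3.0%

3.0%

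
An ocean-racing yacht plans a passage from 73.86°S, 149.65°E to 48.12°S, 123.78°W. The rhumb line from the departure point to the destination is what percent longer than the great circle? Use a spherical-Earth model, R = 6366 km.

7.9%

Great circle: σ = 0.7579 rad → d_gc = Rσ = 4824.6 km
Rhumb: Δφ = +0.4492, Δλ = +1.5109, Δψ = +0.9928, q = Δφ/Δψ = 0.4525 → d_rh = R√(Δφ²+q²Δλ²) = 5207.9 km
Excess = (5207.9 − 4824.6) / 4824.6 = 383.3 / 4824.6 = 7.94% ≈ 7.9%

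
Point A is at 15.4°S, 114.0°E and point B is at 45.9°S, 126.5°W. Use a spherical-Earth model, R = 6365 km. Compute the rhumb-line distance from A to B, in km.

Rhumb course C = atan2(Δλ, Δψ) with Δψ = ln[tan(π/4+φ₂/2)/tan(π/4+φ₁/2)] = -0.6317, Δλ = +2.0857 → C = 106.85°
d = R·|Δφ| / |cos C| = 6365·0.53233 / 0.28987 = 11689 km

11689 km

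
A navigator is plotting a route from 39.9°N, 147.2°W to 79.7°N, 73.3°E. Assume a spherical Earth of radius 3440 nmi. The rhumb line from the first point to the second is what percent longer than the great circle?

22.1%

Great circle: σ = 1.0160 rad → d_gc = Rσ = 3494.9 nmi
Rhumb: Δφ = +0.6946, Δλ = -2.4347, Δψ = +1.6459, q = Δφ/Δψ = 0.4220 → d_rh = R√(Δφ²+q²Δλ²) = 4266.7 nmi
Excess = (4266.7 − 3494.9) / 3494.9 = 771.8 / 3494.9 = 22.08% ≈ 22.1%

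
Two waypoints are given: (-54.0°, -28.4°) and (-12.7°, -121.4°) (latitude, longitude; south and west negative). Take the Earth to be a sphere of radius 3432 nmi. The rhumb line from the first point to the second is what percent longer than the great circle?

Great circle: σ = 1.4224 rad → d_gc = Rσ = 4881.7 nmi
Rhumb: Δφ = +0.7208, Δλ = -1.6232, Δψ = +0.9007, q = Δφ/Δψ = 0.8003 → d_rh = R√(Δφ²+q²Δλ²) = 5098.6 nmi
Excess = (5098.6 − 4881.7) / 4881.7 = 216.9 / 4881.7 = 4.44% ≈ 4.4%

4.4%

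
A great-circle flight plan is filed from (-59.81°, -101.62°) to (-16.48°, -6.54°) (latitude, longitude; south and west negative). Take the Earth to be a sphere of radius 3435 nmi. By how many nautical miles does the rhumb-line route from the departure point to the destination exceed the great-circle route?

270 nmi

Great circle: cos σ = sin φ₁ sin φ₂ + cos φ₁ cos φ₂ cos Δλ,  σ = 1.3669 rad → d_gc = 4695.2 nmi
Rhumb line: Δψ = +1.0187, q = Δφ/Δψ = 0.7424, d_rh = R√(Δφ²+q²Δλ²) = 4965.5 nmi
Excess = 4965.5 − 4695.2 = 270.3 ≈ 270 nmi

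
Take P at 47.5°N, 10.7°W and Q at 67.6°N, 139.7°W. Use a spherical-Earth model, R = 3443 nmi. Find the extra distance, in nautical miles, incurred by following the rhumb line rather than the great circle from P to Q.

679 nmi

Great circle: cos σ = sin φ₁ sin φ₂ + cos φ₁ cos φ₂ cos Δλ,  σ = 1.0244 rad → d_gc = 3526.9 nmi
Rhumb line: Δψ = +0.6750, q = Δφ/Δψ = 0.5197, d_rh = R√(Δφ²+q²Δλ²) = 4206.1 nmi
Excess = 4206.1 − 3526.9 = 679.2 ≈ 679 nmi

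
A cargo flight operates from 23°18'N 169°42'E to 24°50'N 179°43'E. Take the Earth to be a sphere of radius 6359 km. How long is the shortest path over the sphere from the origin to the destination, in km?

cos σ = sin φ₁ sin φ₂ + cos φ₁ cos φ₂ cos Δλ
      = sin(23.30°)sin(24.83°) + cos(23.30°)cos(24.83°)cos(10.02°) = 0.9869
σ = 9.271° → d = Rσ = 6359·0.16181 = 1029 km

1029 km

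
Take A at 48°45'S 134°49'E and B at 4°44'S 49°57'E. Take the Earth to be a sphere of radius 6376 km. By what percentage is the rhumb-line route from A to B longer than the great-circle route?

Great circle: σ = 1.4497 rad → d_gc = Rσ = 9243.1 km
Rhumb: Δφ = +0.7682, Δλ = -1.4812, Δψ = +0.8945, q = Δφ/Δψ = 0.8589 → d_rh = R√(Δφ²+q²Δλ²) = 9475.6 km
Excess = (9475.6 − 9243.1) / 9243.1 = 232.5 / 9243.1 = 2.52% ≈ 2.5%

2.5%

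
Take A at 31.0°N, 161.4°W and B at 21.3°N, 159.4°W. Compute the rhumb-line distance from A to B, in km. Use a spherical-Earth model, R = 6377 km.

1098 km

Rhumb course C = atan2(Δλ, Δψ) with Δψ = ln[tan(π/4+φ₂/2)/tan(π/4+φ₁/2)] = -0.1889, Δλ = +0.0349 → C = 169.53°
d = R·|Δφ| / |cos C| = 6377·0.16930 / 0.98336 = 1098 km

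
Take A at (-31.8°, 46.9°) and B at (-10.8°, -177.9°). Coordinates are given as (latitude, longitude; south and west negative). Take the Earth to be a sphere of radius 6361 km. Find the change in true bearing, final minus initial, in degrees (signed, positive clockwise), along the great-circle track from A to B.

-83.7°

Initial bearing θ₁ = atan2(sin Δλ cos φ₂, cos φ₁ sin φ₂ − sin φ₁ cos φ₂ cos Δλ) = 127.26°
Final bearing θ₂ = (initial bearing from the destination back to the start) + 180° = 43.52°
Δθ = θ₂ − θ₁ = -83.7°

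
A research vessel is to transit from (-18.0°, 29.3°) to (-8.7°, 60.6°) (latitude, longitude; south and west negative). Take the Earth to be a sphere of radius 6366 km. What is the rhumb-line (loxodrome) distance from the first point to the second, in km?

3534 km

Δψ = ln[tan(π/4+φ₂/2)/tan(π/4+φ₁/2)] = +0.1670;  Δφ = +0.1623 rad,  Δλ = +0.5463 rad
q = Δφ/Δψ = 0.9718
d = R·√(Δφ² + q²Δλ²) = 6366·0.55514 = 3534 km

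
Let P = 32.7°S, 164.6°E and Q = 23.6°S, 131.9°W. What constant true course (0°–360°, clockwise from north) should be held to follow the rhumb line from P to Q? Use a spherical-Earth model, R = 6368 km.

80.8°

Meridional parts: M(φ₁)=-0.6045, M(φ₂)=-0.4241 → ΔM = +0.1804;  Δλ = +1.1083 rad
tan C = Δλ / ΔM = +6.1424 → C = 80.75°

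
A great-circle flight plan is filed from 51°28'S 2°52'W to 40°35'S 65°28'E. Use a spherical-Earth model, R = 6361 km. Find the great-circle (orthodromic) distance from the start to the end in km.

5204 km

cos σ = sin φ₁ sin φ₂ + cos φ₁ cos φ₂ cos Δλ
      = sin(-51.47°)sin(-40.58°) + cos(-51.47°)cos(-40.58°)cos(68.33°) = 0.6836
σ = 46.877° → d = Rσ = 6361·0.81815 = 5204 km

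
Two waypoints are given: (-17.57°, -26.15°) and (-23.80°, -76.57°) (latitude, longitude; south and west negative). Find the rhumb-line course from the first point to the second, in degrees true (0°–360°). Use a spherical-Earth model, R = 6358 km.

Meridional parts: M(φ₁)=-0.3116, M(φ₂)=-0.4279 → ΔM = -0.1163;  Δλ = -0.8800 rad
tan C = Δλ / ΔM = +7.5666 → C = 262.47°

262.5°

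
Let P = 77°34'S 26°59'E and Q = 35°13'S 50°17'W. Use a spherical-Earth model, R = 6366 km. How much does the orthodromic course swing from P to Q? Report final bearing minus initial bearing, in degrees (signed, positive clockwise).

+71.0°

At departure: θ₁ = atan2(sin Δλ cos φ₂, cos φ₁ sin φ₂ − sin φ₁ cos φ₂ cos Δλ) = 273.71°
At arrival: θ₂ = atan2(sin Δλ cos φ₁, −cos φ₂ sin φ₁ + sin φ₂ cos φ₁ cos Δλ) = 344.75°
Δθ = θ₂ − θ₁ = +71.0°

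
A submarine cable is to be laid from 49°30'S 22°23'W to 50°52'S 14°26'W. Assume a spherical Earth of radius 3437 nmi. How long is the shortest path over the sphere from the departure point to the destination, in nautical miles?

cos σ = sin φ₁ sin φ₂ + cos φ₁ cos φ₂ cos Δλ
      = sin(-49.50°)sin(-50.87°) + cos(-49.50°)cos(-50.87°)cos(7.95°) = 0.9958
σ = 5.268° → d = Rσ = 3437·0.09194 = 316 nmi

316 nmi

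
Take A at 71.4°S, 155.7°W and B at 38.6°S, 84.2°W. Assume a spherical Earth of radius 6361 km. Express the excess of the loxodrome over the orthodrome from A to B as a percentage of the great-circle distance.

4.7%

Great circle: σ = 0.8361 rad → d_gc = Rσ = 5318.2 km
Rhumb: Δφ = +0.5725, Δλ = +1.2479, Δψ = +1.0780, q = Δφ/Δψ = 0.5310 → d_rh = R√(Δφ²+q²Δλ²) = 5570.3 km
Excess = (5570.3 − 5318.2) / 5318.2 = 252.1 / 5318.2 = 4.74% ≈ 4.7%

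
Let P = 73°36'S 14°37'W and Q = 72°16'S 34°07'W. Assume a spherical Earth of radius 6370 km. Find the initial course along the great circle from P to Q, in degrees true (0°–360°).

N = sin Δλ·cos φ₂ = -0.1017;  D = cos φ₁ sin φ₂ − sin φ₁ cos φ₂ cos Δλ = +0.0065
initial course = atan2(N, D) = 273.66°

273.7°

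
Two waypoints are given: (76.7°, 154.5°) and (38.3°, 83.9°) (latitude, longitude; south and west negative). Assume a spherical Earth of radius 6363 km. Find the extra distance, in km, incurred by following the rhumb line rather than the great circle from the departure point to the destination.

Great circle: cos σ = sin φ₁ sin φ₂ + cos φ₁ cos φ₂ cos Δλ,  σ = 0.8458 rad → d_gc = 5381.9 km
Rhumb line: Δψ = -1.4245, q = Δφ/Δψ = 0.4705, d_rh = R√(Δφ²+q²Δλ²) = 5638.7 km
Excess = 5638.7 − 5381.9 = 256.8 ≈ 257 km

257 km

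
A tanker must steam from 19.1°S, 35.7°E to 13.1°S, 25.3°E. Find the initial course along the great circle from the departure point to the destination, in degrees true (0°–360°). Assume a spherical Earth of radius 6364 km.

299.5°

N = sin Δλ·cos φ₂ = -0.1758;  D = cos φ₁ sin φ₂ − sin φ₁ cos φ₂ cos Δλ = +0.0993
initial course = atan2(N, D) = 299.45°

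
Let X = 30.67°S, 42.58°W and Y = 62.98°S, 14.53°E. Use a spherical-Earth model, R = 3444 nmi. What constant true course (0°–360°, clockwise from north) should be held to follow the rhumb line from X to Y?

Meridional parts: M(φ₁)=-0.5629, M(φ₂)=-1.4260 → ΔM = -0.8632;  Δλ = +0.9968 rad
tan C = Δλ / ΔM = -1.1548 → C = 130.89°

130.9°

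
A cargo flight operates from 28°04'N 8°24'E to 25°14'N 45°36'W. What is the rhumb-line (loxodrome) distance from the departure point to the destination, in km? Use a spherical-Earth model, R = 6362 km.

5367 km

Rhumb course C = atan2(Δλ, Δψ) with Δψ = ln[tan(π/4+φ₂/2)/tan(π/4+φ₁/2)] = -0.0553, Δλ = -0.9425 → C = 266.64°
d = R·|Δφ| / |cos C| = 6362·0.04945 / 0.05861 = 5367 km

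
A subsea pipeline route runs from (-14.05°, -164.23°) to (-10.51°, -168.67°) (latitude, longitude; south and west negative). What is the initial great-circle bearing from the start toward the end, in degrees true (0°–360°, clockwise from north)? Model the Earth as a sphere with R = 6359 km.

308.7°

N = sin Δλ·cos φ₂ = -0.0761;  D = cos φ₁ sin φ₂ − sin φ₁ cos φ₂ cos Δλ = +0.0610
initial course = atan2(N, D) = 308.72°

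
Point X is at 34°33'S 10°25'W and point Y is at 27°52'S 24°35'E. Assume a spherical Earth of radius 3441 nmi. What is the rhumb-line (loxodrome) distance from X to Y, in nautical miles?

1840 nmi

Rhumb course C = atan2(Δλ, Δψ) with Δψ = ln[tan(π/4+φ₂/2)/tan(π/4+φ₁/2)] = +0.1365, Δλ = +0.6109 → C = 77.40°
d = R·|Δφ| / |cos C| = 3441·0.11665 / 0.21810 = 1840 nmi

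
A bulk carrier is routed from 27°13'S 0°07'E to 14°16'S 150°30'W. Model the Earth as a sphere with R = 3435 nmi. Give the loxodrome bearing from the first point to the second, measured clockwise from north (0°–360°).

275.3°

Δψ = ln[tan(π/4+φ₂/2)/tan(π/4+φ₁/2)] = +0.2423
Δλ = -2.6288 rad (taken the short way round)
course = atan2(Δλ, Δψ) = 275.27°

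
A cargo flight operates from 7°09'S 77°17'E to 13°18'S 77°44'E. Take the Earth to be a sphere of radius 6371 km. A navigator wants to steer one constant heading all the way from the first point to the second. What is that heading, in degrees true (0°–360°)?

175.9°

Δψ = ln[tan(π/4+φ₂/2)/tan(π/4+φ₁/2)] = -0.1091
Δλ = +0.0079 rad (taken the short way round)
course = atan2(Δλ, Δψ) = 175.88°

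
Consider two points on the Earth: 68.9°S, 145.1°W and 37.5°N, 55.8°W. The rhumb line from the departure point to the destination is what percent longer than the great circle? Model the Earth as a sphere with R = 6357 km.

Great circle: σ = 2.1706 rad → d_gc = Rσ = 13798.3 km
Rhumb: Δφ = +1.8570, Δλ = +1.5586, Δψ = +2.3877, q = Δφ/Δψ = 0.7778 → d_rh = R√(Δφ²+q²Δλ²) = 14097.6 km
Excess = (14097.6 − 13798.3) / 13798.3 = 299.3 / 13798.3 = 2.17% ≈ 2.2%

2.2%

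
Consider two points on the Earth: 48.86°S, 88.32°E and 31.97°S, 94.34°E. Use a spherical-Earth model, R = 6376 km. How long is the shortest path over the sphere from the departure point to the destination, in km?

1946 km

cos σ = sin φ₁ sin φ₂ + cos φ₁ cos φ₂ cos Δλ
      = sin(-48.86°)sin(-31.97°) + cos(-48.86°)cos(-31.97°)cos(6.02°) = 0.9538
σ = 17.487° → d = Rσ = 6376·0.30520 = 1946 km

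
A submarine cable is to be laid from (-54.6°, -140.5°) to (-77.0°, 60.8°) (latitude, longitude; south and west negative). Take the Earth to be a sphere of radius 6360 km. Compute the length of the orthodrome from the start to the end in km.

cos σ = sin φ₁ sin φ₂ + cos φ₁ cos φ₂ cos Δλ
      = sin(-54.60°)sin(-77.00°) + cos(-54.60°)cos(-77.00°)cos(-158.70°) = 0.6728
σ = 47.714° → d = Rσ = 6360·0.83277 = 5296 km

5296 km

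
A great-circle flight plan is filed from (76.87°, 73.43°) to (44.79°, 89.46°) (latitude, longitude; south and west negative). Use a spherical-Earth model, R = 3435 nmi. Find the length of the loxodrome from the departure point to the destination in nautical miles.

1968 nmi

Rhumb course C = atan2(Δλ, Δψ) with Δψ = ln[tan(π/4+φ₂/2)/tan(π/4+φ₁/2)] = -1.2859, Δλ = +0.2798 → C = 167.73°
d = R·|Δφ| / |cos C| = 3435·0.55990 / 0.97714 = 1968 nmi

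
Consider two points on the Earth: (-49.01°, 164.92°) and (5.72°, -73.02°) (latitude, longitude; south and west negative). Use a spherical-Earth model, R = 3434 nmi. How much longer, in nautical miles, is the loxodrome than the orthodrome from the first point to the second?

344 nmi

Great circle: cos σ = sin φ₁ sin φ₂ + cos φ₁ cos φ₂ cos Δλ,  σ = 2.0061 rad → d_gc = 6888.9 nmi
Rhumb line: Δψ = +1.0841, q = Δφ/Δψ = 0.8811, d_rh = R√(Δφ²+q²Δλ²) = 7232.7 nmi
Excess = 7232.7 − 6888.9 = 343.8 ≈ 344 nmi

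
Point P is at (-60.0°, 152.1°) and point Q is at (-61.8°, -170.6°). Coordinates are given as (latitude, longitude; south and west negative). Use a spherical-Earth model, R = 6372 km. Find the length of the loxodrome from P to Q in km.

2027 km

Δψ = ln[tan(π/4+φ₂/2)/tan(π/4+φ₁/2)] = -0.0646;  Δφ = -0.0314 rad,  Δλ = +0.6510 rad
q = Δφ/Δψ = 0.4862
d = R·√(Δφ² + q²Δλ²) = 6372·0.31807 = 2027 km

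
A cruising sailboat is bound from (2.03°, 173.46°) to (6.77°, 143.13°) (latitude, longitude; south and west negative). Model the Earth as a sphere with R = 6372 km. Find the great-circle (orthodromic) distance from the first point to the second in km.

cos σ = sin φ₁ sin φ₂ + cos φ₁ cos φ₂ cos Δλ
      = sin(2.03°)sin(6.77°) + cos(2.03°)cos(6.77°)cos(-30.33°) = 0.8608
σ = 30.599° → d = Rσ = 6372·0.53405 = 3403 km

3403 km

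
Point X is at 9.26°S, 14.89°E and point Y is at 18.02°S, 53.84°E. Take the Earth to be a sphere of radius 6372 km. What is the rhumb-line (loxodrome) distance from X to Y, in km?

4316 km

Rhumb course C = atan2(Δλ, Δψ) with Δψ = ln[tan(π/4+φ₂/2)/tan(π/4+φ₁/2)] = -0.1575, Δλ = +0.6798 → C = 103.04°
d = R·|Δφ| / |cos C| = 6372·0.15289 / 0.22570 = 4316 km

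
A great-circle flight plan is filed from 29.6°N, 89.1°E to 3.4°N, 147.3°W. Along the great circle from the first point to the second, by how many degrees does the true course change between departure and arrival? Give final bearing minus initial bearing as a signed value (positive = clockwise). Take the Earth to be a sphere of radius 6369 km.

Initial bearing θ₁ = atan2(sin Δλ cos φ₂, cos φ₁ sin φ₂ − sin φ₁ cos φ₂ cos Δλ) = 68.68°
Final bearing θ₂ = (initial bearing from the destination back to the start) + 180° = 125.76°
Δθ = θ₂ − θ₁ = +57.1°

+57.1°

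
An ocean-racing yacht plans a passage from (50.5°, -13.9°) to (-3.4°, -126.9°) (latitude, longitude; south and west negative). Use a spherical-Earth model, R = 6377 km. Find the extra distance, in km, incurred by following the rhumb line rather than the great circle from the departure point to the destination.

538 km

Great circle: cos σ = sin φ₁ sin φ₂ + cos φ₁ cos φ₂ cos Δλ,  σ = 1.8691 rad → d_gc = 11919.0 km
Rhumb line: Δψ = -1.0837, q = Δφ/Δψ = 0.8681, d_rh = R√(Δφ²+q²Δλ²) = 12457.2 km
Excess = 12457.2 − 11919.0 = 538.2 ≈ 538 km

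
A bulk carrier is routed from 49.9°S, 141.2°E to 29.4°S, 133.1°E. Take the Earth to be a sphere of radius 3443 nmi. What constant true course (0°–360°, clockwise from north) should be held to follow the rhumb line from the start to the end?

Meridional parts: M(φ₁)=-1.0080, M(φ₂)=-0.5373 → ΔM = +0.4707;  Δλ = -0.1414 rad
tan C = Δλ / ΔM = -0.3003 → C = 343.28°

343.3°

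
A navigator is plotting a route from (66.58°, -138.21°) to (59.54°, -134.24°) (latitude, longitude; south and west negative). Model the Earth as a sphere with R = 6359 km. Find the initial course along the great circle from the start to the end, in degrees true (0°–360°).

N = sin Δλ·cos φ₂ = +0.0351;  D = cos φ₁ sin φ₂ − sin φ₁ cos φ₂ cos Δλ = -0.1214
initial course = atan2(N, D) = 163.88°

163.9°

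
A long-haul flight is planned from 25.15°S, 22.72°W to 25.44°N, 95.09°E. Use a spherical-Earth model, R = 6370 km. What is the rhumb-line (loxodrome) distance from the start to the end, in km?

Rhumb course C = atan2(Δλ, Δψ) with Δψ = ln[tan(π/4+φ₂/2)/tan(π/4+φ₁/2)] = +0.9131, Δλ = +2.0562 → C = 66.05°
d = R·|Δφ| / |cos C| = 6370·0.88296 / 0.40587 = 13858 km

13858 km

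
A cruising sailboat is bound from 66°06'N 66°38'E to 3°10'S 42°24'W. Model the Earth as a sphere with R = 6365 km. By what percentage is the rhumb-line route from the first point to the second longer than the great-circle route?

Great circle: σ = 1.7542 rad → d_gc = Rσ = 11165.8 km
Rhumb: Δφ = -1.2089, Δλ = -1.9030, Δψ = -1.6081, q = Δφ/Δψ = 0.7518 → d_rh = R√(Δφ²+q²Δλ²) = 11921.6 km
Excess = (11921.6 − 11165.8) / 11165.8 = 755.8 / 11165.8 = 6.77% ≈ 6.8%

6.8%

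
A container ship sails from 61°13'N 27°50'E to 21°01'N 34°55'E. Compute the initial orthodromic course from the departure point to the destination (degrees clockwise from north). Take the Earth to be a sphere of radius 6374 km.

N = sin Δλ·cos φ₂ = +0.1151;  D = cos φ₁ sin φ₂ − sin φ₁ cos φ₂ cos Δλ = -0.6392
initial course = atan2(N, D) = 169.79°

169.8°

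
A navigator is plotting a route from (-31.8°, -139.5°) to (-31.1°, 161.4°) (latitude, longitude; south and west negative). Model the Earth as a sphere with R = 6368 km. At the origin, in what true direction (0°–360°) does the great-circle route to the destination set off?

254.2°

θ = atan2( sin Δλ·cos φ₂ ,  cos φ₁ sin φ₂ − sin φ₁ cos φ₂ cos Δλ )
  = atan2(-0.7347, -0.2073) = 254.25°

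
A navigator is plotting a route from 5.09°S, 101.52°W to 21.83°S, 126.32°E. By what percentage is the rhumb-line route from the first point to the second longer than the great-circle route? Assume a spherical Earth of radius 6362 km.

Great circle: σ = 2.1989 rad → d_gc = Rσ = 13989.5 km
Rhumb: Δφ = -0.2922, Δλ = -2.3066, Δψ = -0.3016, q = Δφ/Δψ = 0.9687 → d_rh = R√(Δφ²+q²Δλ²) = 14336.0 km
Excess = (14336.0 − 13989.5) / 13989.5 = 346.5 / 13989.5 = 2.48% ≈ 2.5%

2.5%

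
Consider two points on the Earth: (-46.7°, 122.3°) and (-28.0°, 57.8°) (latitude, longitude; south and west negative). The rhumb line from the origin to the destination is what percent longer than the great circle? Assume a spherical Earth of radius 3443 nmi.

Great circle: σ = 0.9243 rad → d_gc = Rσ = 3182.5 nmi
Rhumb: Δφ = +0.3264, Δλ = -1.1257, Δψ = +0.4146, q = Δφ/Δψ = 0.7872 → d_rh = R√(Δφ²+q²Δλ²) = 3251.6 nmi
Excess = (3251.6 − 3182.5) / 3182.5 = 69.1 / 3182.5 = 2.17% ≈ 2.2%

2.2%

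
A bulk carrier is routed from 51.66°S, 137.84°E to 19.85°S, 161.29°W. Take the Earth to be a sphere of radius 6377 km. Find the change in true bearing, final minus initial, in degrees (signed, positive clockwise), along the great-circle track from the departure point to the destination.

Initial bearing θ₁ = atan2(sin Δλ cos φ₂, cos φ₁ sin φ₂ − sin φ₁ cos φ₂ cos Δλ) = 79.76°
Final bearing θ₂ = (initial bearing from the destination back to the start) + 180° = 40.47°
Δθ = θ₂ − θ₁ = -39.3°

-39.3°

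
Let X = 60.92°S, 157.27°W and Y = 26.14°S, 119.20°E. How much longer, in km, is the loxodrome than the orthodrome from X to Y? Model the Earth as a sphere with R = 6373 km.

359 km

Great circle: cos σ = sin φ₁ sin φ₂ + cos φ₁ cos φ₂ cos Δλ,  σ = 1.1217 rad → d_gc = 7148.3 km
Rhumb line: Δψ = +0.8766, q = Δφ/Δψ = 0.6925, d_rh = R√(Δφ²+q²Δλ²) = 7507.4 km
Excess = 7507.4 − 7148.3 = 359.1 ≈ 359 km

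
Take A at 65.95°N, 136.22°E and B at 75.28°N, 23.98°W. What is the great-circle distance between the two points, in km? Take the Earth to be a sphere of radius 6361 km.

4242 km

Haversine: a = sin²(Δφ/2)+cos φ₁ cos φ₂ sin²(Δλ/2) = 0.10711;  σ = 2·atan2(√a,√(1−a))
σ = 38.206° → d = Rσ = 6361·0.66683 = 4242 km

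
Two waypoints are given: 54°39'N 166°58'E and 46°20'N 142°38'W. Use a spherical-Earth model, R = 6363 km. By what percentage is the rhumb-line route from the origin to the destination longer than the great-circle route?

Great circle: σ = 0.5649 rad → d_gc = Rσ = 3594.5 km
Rhumb: Δφ = -0.1452, Δλ = +0.8796, Δψ = -0.2290, q = Δφ/Δψ = 0.6340 → d_rh = R√(Δφ²+q²Δλ²) = 3666.7 km
Excess = (3666.7 − 3594.5) / 3594.5 = 72.2 / 3594.5 = 2.01% ≈ 2.0%

2.0%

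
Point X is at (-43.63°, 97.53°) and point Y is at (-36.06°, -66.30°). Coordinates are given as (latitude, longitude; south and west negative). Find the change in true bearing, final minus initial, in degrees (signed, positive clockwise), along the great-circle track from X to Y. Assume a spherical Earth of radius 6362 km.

+155.1°

Initial bearing θ₁ = atan2(sin Δλ cos φ₂, cos φ₁ sin φ₂ − sin φ₁ cos φ₂ cos Δλ) = 193.17°
Final bearing θ₂ = (initial bearing from the destination back to the start) + 180° = 348.23°
Δθ = θ₂ − θ₁ = +155.1°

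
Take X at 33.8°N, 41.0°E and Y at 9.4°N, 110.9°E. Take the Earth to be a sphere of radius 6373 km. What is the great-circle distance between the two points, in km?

Haversine: a = sin²(Δφ/2)+cos φ₁ cos φ₂ sin²(Δλ/2) = 0.31370;  σ = 2·atan2(√a,√(1−a))
σ = 68.124° → d = Rσ = 6373·1.18899 = 7577 km

7577 km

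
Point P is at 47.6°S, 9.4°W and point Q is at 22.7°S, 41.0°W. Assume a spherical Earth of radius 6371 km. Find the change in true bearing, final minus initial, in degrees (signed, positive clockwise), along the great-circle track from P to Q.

+18.9°

Initial bearing θ₁ = atan2(sin Δλ cos φ₂, cos φ₁ sin φ₂ − sin φ₁ cos φ₂ cos Δλ) = 303.51°
Final bearing θ₂ = (initial bearing from the destination back to the start) + 180° = 322.45°
Δθ = θ₂ − θ₁ = +18.9°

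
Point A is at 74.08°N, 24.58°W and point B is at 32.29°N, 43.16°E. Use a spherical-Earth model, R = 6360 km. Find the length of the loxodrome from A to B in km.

Δψ = ln[tan(π/4+φ₂/2)/tan(π/4+φ₁/2)] = -1.3713;  Δφ = -0.7294 rad,  Δλ = +1.1823 rad
q = Δφ/Δψ = 0.5319
d = R·√(Δφ² + q²Δλ²) = 6360·0.96302 = 6125 km

6125 km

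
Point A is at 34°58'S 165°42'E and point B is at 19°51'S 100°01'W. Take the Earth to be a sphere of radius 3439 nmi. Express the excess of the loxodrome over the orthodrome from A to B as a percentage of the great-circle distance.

Great circle: σ = 1.4333 rad → d_gc = Rσ = 4929.2 nmi
Rhumb: Δφ = +0.2638, Δλ = +1.6456, Δψ = +0.2985, q = Δφ/Δψ = 0.8838 → d_rh = R√(Δφ²+q²Δλ²) = 5083.0 nmi
Excess = (5083.0 − 4929.2) / 4929.2 = 153.8 / 4929.2 = 3.12% ≈ 3.1%

3.1%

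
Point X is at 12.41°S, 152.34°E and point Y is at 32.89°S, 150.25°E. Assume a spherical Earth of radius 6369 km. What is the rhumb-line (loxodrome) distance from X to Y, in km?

2286 km

Rhumb course C = atan2(Δλ, Δψ) with Δψ = ln[tan(π/4+φ₂/2)/tan(π/4+φ₁/2)] = -0.3901, Δλ = -0.0365 → C = 185.34°
d = R·|Δφ| / |cos C| = 6369·0.35744 / 0.99566 = 2286 km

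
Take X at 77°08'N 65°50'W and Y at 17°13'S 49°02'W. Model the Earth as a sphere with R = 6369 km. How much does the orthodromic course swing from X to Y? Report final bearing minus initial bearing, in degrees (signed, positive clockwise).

+12.4°

Initial bearing θ₁ = atan2(sin Δλ cos φ₂, cos φ₁ sin φ₂ − sin φ₁ cos φ₂ cos Δλ) = 163.91°
Final bearing θ₂ = (initial bearing from the destination back to the start) + 180° = 176.30°
Δθ = θ₂ − θ₁ = +12.4°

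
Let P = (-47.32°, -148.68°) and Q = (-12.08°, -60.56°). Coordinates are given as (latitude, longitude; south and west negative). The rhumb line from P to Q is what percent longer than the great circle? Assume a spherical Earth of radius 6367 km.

3.2%

Great circle: σ = 1.3943 rad → d_gc = Rσ = 8877.4 km
Rhumb: Δφ = +0.6151, Δλ = +1.5380, Δψ = +0.7274, q = Δφ/Δψ = 0.8455 → d_rh = R√(Δφ²+q²Δλ²) = 9159.0 km
Excess = (9159.0 − 8877.4) / 8877.4 = 281.6 / 8877.4 = 3.17% ≈ 3.2%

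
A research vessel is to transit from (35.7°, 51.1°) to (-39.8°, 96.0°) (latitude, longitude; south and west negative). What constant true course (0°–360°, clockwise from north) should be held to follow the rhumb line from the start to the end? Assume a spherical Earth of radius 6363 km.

151.2°

Δψ = ln[tan(π/4+φ₂/2)/tan(π/4+φ₁/2)] = -1.4262
Δλ = +0.7837 rad (taken the short way round)
course = atan2(Δλ, Δψ) = 151.21°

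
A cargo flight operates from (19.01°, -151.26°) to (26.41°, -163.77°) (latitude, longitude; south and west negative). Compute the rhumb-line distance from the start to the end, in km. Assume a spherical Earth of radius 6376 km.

Rhumb course C = atan2(Δλ, Δψ) with Δψ = ln[tan(π/4+φ₂/2)/tan(π/4+φ₁/2)] = +0.1401, Δλ = -0.2183 → C = 302.69°
d = R·|Δφ| / |cos C| = 6376·0.12915 / 0.54015 = 1525 km

1525 km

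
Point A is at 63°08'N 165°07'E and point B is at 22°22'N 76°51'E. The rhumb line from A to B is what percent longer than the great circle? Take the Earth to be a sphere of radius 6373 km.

Great circle: σ = 1.2110 rad → d_gc = Rσ = 7717.6 km
Rhumb: Δφ = -0.7115, Δλ = -1.5405, Δψ = -1.0312, q = Δφ/Δψ = 0.6900 → d_rh = R√(Δφ²+q²Δλ²) = 8151.5 km
Excess = (8151.5 − 7717.6) / 7717.6 = 433.9 / 7717.6 = 5.62% ≈ 5.6%

5.6%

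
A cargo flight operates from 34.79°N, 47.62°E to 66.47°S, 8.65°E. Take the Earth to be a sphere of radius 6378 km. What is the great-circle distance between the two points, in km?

11750 km

Haversine: a = sin²(Δφ/2)+cos φ₁ cos φ₂ sin²(Δλ/2) = 0.63411;  σ = 2·atan2(√a,√(1−a))
σ = 105.558° → d = Rσ = 6378·1.84234 = 11750 km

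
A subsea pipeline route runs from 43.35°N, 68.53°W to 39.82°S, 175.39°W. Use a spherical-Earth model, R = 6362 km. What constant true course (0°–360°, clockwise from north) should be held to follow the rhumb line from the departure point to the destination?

Meridional parts: M(φ₁)=+0.8412, M(φ₂)=-0.7588 → ΔM = -1.6000;  Δλ = -1.8651 rad
tan C = Δλ / ΔM = +1.1656 → C = 229.37°

229.4°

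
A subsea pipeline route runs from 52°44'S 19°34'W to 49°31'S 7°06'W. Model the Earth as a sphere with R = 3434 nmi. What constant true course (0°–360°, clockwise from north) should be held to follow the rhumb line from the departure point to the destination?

67.6°

Δψ = ln[tan(π/4+φ₂/2)/tan(π/4+φ₁/2)] = +0.0895
Δλ = +0.2176 rad (taken the short way round)
course = atan2(Δλ, Δψ) = 67.64°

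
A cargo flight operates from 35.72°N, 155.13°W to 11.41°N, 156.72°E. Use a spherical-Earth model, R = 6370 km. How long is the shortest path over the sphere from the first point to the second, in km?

cos σ = sin φ₁ sin φ₂ + cos φ₁ cos φ₂ cos Δλ
      = sin(35.72°)sin(11.41°) + cos(35.72°)cos(11.41°)cos(-48.15°) = 0.6465
σ = 49.724° → d = Rσ = 6370·0.86786 = 5528 km

5528 km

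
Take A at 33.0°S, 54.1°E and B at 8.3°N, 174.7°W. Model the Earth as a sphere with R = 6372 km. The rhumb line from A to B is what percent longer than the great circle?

Great circle: σ = 2.2463 rad → d_gc = Rσ = 14313.2 km
Rhumb: Δφ = +0.7208, Δλ = +2.2899, Δψ = +0.7561, q = Δφ/Δψ = 0.9533 → d_rh = R√(Δφ²+q²Δλ²) = 14649.0 km
Excess = (14649.0 − 14313.2) / 14313.2 = 335.8 / 14313.2 = 2.346% ≈ 2.3%

2.3%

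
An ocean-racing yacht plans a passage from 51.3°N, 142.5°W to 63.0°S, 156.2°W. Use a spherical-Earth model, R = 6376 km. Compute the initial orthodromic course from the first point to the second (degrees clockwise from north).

θ = atan2( sin Δλ·cos φ₂ ,  cos φ₁ sin φ₂ − sin φ₁ cos φ₂ cos Δλ )
  = atan2(-0.1075, -0.9013) = 186.80°

186.8°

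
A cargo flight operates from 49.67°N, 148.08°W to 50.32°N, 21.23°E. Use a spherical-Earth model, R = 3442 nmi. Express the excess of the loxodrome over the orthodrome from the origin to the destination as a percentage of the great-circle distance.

Great circle: σ = 1.3892 rad → d_gc = Rσ = 4781.5 nmi
Rhumb: Δφ = +0.0113, Δλ = +2.9550, Δψ = +0.0176, q = Δφ/Δψ = 0.6428 → d_rh = R√(Δφ²+q²Δλ²) = 6538.6 nmi
Excess = (6538.6 − 4781.5) / 4781.5 = 1757.1 / 4781.5 = 36.748% ≈ 36.7%

36.7%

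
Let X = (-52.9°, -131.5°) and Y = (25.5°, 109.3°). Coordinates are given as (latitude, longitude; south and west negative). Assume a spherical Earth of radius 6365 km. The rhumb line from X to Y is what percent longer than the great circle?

2.8%

Great circle: σ = 2.2256 rad → d_gc = Rσ = 14165.8 km
Rhumb: Δφ = +1.3683, Δλ = -2.0804, Δψ = +1.5525, q = Δφ/Δψ = 0.8814 → d_rh = R√(Δφ²+q²Δλ²) = 14562.9 km
Excess = (14562.9 − 14165.8) / 14165.8 = 397.1 / 14165.8 = 2.80% ≈ 2.8%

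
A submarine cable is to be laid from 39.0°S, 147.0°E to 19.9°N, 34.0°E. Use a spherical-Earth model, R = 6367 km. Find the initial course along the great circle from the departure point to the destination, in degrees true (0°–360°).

272.2°

θ = atan2( sin Δλ·cos φ₂ ,  cos φ₁ sin φ₂ − sin φ₁ cos φ₂ cos Δλ )
  = atan2(-0.8655, +0.0333) = 272.20°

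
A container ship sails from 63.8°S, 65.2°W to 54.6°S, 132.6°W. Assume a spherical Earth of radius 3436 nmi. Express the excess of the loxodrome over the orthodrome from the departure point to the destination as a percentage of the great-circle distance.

Great circle: σ = 0.5923 rad → d_gc = Rσ = 2035.1 nmi
Rhumb: Δφ = +0.1606, Δλ = -1.1764, Δψ = +0.3159, q = Δφ/Δψ = 0.5084 → d_rh = R√(Δφ²+q²Δλ²) = 2127.6 nmi
Excess = (2127.6 − 2035.1) / 2035.1 = 92.5 / 2035.1 = 4.545% ≈ 4.5%

4.5%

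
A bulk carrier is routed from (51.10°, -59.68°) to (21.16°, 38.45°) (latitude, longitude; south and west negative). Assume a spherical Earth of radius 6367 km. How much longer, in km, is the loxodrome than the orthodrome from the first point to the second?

486 km

Great circle: cos σ = sin φ₁ sin φ₂ + cos φ₁ cos φ₂ cos Δλ,  σ = 1.3714 rad → d_gc = 8731.5 km
Rhumb line: Δψ = -0.6629, q = Δφ/Δψ = 0.7883, d_rh = R√(Δφ²+q²Δλ²) = 9217.5 km
Excess = 9217.5 − 8731.5 = 486.0 ≈ 486 km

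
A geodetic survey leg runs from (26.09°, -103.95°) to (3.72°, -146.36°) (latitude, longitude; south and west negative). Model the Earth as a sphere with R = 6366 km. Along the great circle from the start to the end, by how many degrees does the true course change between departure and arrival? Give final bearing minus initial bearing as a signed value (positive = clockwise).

At departure: θ₁ = atan2(sin Δλ cos φ₂, cos φ₁ sin φ₂ − sin φ₁ cos φ₂ cos Δλ) = 248.45°
At arrival: θ₂ = atan2(sin Δλ cos φ₁, −cos φ₂ sin φ₁ + sin φ₂ cos φ₁ cos Δλ) = 236.84°
Δθ = θ₂ − θ₁ = -11.6°

-11.6°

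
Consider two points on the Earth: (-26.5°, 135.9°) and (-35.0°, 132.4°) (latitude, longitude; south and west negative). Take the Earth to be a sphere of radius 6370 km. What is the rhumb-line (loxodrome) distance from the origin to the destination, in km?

Rhumb course C = atan2(Δλ, Δψ) with Δψ = ln[tan(π/4+φ₂/2)/tan(π/4+φ₁/2)] = -0.1729, Δλ = -0.0611 → C = 199.46°
d = R·|Δφ| / |cos C| = 6370·0.14835 / 0.94288 = 1002 km

1002 km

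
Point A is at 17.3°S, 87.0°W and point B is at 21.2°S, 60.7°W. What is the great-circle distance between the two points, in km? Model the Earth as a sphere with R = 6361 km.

Haversine: a = sin²(Δφ/2)+cos φ₁ cos φ₂ sin²(Δλ/2) = 0.04723;  σ = 2·atan2(√a,√(1−a))
σ = 25.104° → d = Rσ = 6361·0.43814 = 2787 km

2787 km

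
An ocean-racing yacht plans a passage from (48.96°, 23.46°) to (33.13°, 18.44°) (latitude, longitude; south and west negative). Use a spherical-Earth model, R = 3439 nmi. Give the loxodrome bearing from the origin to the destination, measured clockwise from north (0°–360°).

193.3°

Meridional parts: M(φ₁)=+0.9827, M(φ₂)=+0.6134 → ΔM = -0.3693;  Δλ = -0.0876 rad
tan C = Δλ / ΔM = +0.2372 → C = 193.35°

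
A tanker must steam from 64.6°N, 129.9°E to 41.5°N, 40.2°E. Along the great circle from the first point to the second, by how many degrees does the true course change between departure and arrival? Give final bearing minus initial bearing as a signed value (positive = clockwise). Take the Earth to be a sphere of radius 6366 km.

At departure: θ₁ = atan2(sin Δλ cos φ₂, cos φ₁ sin φ₂ − sin φ₁ cos φ₂ cos Δλ) = 290.54°
At arrival: θ₂ = atan2(sin Δλ cos φ₁, −cos φ₂ sin φ₁ + sin φ₂ cos φ₁ cos Δλ) = 212.43°
Δθ = θ₂ − θ₁ = -78.1°

-78.1°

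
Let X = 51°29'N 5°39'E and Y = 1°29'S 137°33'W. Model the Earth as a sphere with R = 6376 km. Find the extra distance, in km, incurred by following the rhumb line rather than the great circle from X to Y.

1396 km

Great circle: cos σ = sin φ₁ sin φ₂ + cos φ₁ cos φ₂ cos Δλ,  σ = 2.1162 rad → d_gc = 13492.7 km
Rhumb line: Δψ = -1.0775, q = Δφ/Δψ = 0.8580, d_rh = R√(Δφ²+q²Δλ²) = 14888.5 km
Excess = 14888.5 − 13492.7 = 1395.8 ≈ 1396 km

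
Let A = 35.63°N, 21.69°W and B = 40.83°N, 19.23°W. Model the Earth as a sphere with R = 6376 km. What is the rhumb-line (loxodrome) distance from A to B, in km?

617 km

Rhumb course C = atan2(Δλ, Δψ) with Δψ = ln[tan(π/4+φ₂/2)/tan(π/4+φ₁/2)] = +0.1156, Δλ = +0.0429 → C = 20.37°
d = R·|Δφ| / |cos C| = 6376·0.09076 / 0.93745 = 617 km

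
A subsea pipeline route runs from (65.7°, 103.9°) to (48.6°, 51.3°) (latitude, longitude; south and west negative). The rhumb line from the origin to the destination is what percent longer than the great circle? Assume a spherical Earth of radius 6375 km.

2.6%

Great circle: σ = 0.5568 rad → d_gc = Rσ = 3549.7 km
Rhumb: Δφ = -0.2985, Δλ = -0.9180, Δψ = -0.5625, q = Δφ/Δψ = 0.5305 → d_rh = R√(Δφ²+q²Δλ²) = 3641.6 km
Excess = (3641.6 − 3549.7) / 3549.7 = 91.9 / 3549.7 = 2.59% ≈ 2.6%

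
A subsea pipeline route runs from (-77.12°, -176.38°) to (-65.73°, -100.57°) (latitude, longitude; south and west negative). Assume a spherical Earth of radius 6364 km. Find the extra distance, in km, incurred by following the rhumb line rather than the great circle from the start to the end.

Great circle: cos σ = sin φ₁ sin φ₂ + cos φ₁ cos φ₂ cos Δλ,  σ = 0.4247 rad → d_gc = 2703.1 km
Rhumb line: Δψ = +0.6445, q = Δφ/Δψ = 0.3085, d_rh = R√(Δφ²+q²Δλ²) = 2889.1 km
Excess = 2889.1 − 2703.1 = 186.0 ≈ 186 km

186 km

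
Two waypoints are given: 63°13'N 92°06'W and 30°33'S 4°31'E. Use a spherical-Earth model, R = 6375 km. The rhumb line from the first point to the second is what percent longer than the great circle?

Great circle: σ = 2.0926 rad → d_gc = Rσ = 13340.5 km
Rhumb: Δφ = -1.6365, Δλ = +1.6863, Δψ = -1.9956, q = Δφ/Δψ = 0.8201 → d_rh = R√(Δφ²+q²Δλ²) = 13658.9 km
Excess = (13658.9 − 13340.5) / 13340.5 = 318.4 / 13340.5 = 2.39% ≈ 2.4%

2.4%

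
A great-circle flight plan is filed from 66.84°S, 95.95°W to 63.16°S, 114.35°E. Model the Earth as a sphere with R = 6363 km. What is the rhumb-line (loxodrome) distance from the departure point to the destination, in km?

7026 km

Δψ = ln[tan(π/4+φ₂/2)/tan(π/4+φ₁/2)] = +0.1522;  Δφ = +0.0642 rad,  Δλ = -2.6128 rad
q = Δφ/Δψ = 0.4219
d = R·√(Δφ² + q²Δλ²) = 6363·1.10413 = 7026 km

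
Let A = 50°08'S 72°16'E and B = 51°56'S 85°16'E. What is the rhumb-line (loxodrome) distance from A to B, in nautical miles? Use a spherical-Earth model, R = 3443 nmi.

503 nmi

Rhumb course C = atan2(Δλ, Δψ) with Δψ = ln[tan(π/4+φ₂/2)/tan(π/4+φ₁/2)] = -0.0500, Δλ = +0.2269 → C = 102.42°
d = R·|Δφ| / |cos C| = 3443·0.03142 / 0.21506 = 503 nmi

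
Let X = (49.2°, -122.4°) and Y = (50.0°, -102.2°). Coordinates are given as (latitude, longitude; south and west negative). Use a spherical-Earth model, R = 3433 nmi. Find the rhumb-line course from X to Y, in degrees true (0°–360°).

86.5°

Δψ = ln[tan(π/4+φ₂/2)/tan(π/4+φ₁/2)] = +0.0215
Δλ = +0.3526 rad (taken the short way round)
course = atan2(Δλ, Δψ) = 86.50°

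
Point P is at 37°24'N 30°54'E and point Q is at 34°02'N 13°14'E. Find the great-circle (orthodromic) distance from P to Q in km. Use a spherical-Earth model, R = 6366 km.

cos σ = sin φ₁ sin φ₂ + cos φ₁ cos φ₂ cos Δλ
      = sin(37.40°)sin(34.03°) + cos(37.40°)cos(34.03°)cos(-17.67°) = 0.9672
σ = 14.710° → d = Rσ = 6366·0.25673 = 1634 km

1634 km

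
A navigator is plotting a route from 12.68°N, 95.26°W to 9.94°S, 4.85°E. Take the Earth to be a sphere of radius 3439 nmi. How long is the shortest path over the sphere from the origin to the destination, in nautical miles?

cos σ = sin φ₁ sin φ₂ + cos φ₁ cos φ₂ cos Δλ
      = sin(12.68°)sin(-9.94°) + cos(12.68°)cos(-9.94°)cos(100.11°) = -0.2066
σ = 101.922° → d = Rσ = 3439·1.77887 = 6118 nmi

6118 nmi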